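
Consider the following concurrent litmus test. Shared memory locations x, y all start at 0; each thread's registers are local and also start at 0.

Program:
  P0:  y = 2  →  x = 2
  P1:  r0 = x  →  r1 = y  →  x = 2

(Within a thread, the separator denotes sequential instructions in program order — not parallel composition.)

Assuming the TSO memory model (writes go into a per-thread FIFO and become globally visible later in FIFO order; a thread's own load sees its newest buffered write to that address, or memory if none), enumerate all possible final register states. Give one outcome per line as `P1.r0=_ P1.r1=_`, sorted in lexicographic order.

outcome vector order: (P1.r0,P1.r1)
|TSO outcomes| = 3

P1.r0=0 P1.r1=0
P1.r0=0 P1.r1=2
P1.r0=2 P1.r1=2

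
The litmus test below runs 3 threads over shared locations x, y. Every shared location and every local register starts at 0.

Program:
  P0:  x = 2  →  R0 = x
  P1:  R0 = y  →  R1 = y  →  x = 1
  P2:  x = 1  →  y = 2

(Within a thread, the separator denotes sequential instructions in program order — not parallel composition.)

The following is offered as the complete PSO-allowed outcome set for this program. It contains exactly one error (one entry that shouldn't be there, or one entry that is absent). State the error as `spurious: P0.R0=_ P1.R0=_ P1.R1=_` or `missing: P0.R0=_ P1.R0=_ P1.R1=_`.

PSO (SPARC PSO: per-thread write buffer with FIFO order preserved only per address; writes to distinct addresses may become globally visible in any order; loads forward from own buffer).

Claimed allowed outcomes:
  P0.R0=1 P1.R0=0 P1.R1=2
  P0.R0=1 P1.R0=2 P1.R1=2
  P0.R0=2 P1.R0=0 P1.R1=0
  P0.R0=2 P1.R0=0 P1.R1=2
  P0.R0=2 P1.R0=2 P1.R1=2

missing: P0.R0=1 P1.R0=0 P1.R1=0

outcome vector order: (P0.R0,P1.R0,P1.R1)
under PSO → <1 0 0>, <1 0 2>, <1 2 2>, <2 0 0>, <2 0 2>, <2 2 2>
PSO∖claimed = {<1 0 0>}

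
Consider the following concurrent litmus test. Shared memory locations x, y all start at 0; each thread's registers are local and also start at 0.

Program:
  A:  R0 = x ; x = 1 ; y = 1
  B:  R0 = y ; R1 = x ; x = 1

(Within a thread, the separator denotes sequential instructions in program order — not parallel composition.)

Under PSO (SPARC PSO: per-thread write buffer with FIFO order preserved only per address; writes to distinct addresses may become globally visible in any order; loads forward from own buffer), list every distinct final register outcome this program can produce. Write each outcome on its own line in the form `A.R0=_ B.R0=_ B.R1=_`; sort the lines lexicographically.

outcome vector order: (A.R0,B.R0,B.R1)
|PSO outcomes| = 5

A.R0=0 B.R0=0 B.R1=0
A.R0=0 B.R0=0 B.R1=1
A.R0=0 B.R0=1 B.R1=0
A.R0=0 B.R0=1 B.R1=1
A.R0=1 B.R0=0 B.R1=0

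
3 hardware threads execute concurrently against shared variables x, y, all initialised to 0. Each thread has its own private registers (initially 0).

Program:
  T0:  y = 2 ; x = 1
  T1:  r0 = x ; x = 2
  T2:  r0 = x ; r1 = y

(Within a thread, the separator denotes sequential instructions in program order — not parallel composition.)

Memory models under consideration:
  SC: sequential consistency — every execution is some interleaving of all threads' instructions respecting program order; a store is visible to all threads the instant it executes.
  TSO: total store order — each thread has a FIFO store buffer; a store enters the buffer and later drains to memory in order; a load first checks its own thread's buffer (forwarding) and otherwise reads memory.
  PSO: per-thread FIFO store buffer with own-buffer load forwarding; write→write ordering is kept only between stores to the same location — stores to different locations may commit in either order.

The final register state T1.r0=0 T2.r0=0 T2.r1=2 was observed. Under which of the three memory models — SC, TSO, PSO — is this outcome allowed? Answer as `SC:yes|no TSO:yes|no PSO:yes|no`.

outcome vector order: (T1.r0,T2.r0,T2.r1)
[SC] allowed = {(0,0,0); (0,0,2); (0,1,2); (0,2,0); (0,2,2); (1,0,0); (1,0,2); (1,1,2); (1,2,2)}
[TSO] allowed = {(0,0,0); (0,0,2); (0,1,2); (0,2,0); (0,2,2); (1,0,0); (1,0,2); (1,1,2); (1,2,2)}
[PSO] allowed = {(0,0,0); (0,0,2); (0,1,0); (0,1,2); (0,2,0); (0,2,2); (1,0,0); (1,0,2); (1,1,0); (1,1,2); (1,2,0); (1,2,2)}
target (0,0,2) ∈ {SC,TSO,PSO}

SC:yes TSO:yes PSO:yes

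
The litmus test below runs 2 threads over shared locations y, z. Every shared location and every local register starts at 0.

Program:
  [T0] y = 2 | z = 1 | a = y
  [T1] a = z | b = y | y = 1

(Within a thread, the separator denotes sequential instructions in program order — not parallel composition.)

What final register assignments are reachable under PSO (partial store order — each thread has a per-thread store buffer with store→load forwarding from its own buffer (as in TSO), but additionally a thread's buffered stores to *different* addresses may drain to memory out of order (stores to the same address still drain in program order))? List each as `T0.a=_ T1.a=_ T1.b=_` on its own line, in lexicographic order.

T0.a=1 T1.a=0 T1.b=0
T0.a=1 T1.a=0 T1.b=2
T0.a=1 T1.a=1 T1.b=0
T0.a=1 T1.a=1 T1.b=2
T0.a=2 T1.a=0 T1.b=0
T0.a=2 T1.a=0 T1.b=2
T0.a=2 T1.a=1 T1.b=0
T0.a=2 T1.a=1 T1.b=2

outcome vector order: (T0.a,T1.a,T1.b)
|PSO outcomes| = 8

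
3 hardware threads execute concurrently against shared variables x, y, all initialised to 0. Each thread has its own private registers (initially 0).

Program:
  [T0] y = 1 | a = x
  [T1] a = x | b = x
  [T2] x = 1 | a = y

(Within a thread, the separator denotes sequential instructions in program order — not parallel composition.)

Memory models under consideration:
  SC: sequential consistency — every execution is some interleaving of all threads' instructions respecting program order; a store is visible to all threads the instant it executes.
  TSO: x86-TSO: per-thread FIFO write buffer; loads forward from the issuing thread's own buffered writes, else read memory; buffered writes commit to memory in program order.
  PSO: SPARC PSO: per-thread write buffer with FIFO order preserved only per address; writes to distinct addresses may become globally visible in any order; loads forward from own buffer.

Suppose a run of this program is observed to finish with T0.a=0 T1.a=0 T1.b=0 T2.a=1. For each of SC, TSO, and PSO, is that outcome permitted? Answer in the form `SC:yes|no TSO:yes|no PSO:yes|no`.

outcome vector order: (T0.a,T1.a,T1.b,T2.a)
SC (9): <0 0 0 1>, <0 0 1 1>, <0 1 1 1>, <1 0 0 0>, <1 0 0 1>, <1 0 1 0>, <1 0 1 1>, <1 1 1 0>, <1 1 1 1>
TSO (12): <0 0 0 0>, <0 0 0 1>, <0 0 1 0>, <0 0 1 1>, <0 1 1 0>, <0 1 1 1>, <1 0 0 0>, <1 0 0 1>, <1 0 1 0>, <1 0 1 1>, <1 1 1 0>, <1 1 1 1>
PSO (12): <0 0 0 0>, <0 0 0 1>, <0 0 1 0>, <0 0 1 1>, <0 1 1 0>, <0 1 1 1>, <1 0 0 0>, <1 0 0 1>, <1 0 1 0>, <1 0 1 1>, <1 1 1 0>, <1 1 1 1>
target <0 0 0 1> ∈ {SC,TSO,PSO}

SC:yes TSO:yes PSO:yes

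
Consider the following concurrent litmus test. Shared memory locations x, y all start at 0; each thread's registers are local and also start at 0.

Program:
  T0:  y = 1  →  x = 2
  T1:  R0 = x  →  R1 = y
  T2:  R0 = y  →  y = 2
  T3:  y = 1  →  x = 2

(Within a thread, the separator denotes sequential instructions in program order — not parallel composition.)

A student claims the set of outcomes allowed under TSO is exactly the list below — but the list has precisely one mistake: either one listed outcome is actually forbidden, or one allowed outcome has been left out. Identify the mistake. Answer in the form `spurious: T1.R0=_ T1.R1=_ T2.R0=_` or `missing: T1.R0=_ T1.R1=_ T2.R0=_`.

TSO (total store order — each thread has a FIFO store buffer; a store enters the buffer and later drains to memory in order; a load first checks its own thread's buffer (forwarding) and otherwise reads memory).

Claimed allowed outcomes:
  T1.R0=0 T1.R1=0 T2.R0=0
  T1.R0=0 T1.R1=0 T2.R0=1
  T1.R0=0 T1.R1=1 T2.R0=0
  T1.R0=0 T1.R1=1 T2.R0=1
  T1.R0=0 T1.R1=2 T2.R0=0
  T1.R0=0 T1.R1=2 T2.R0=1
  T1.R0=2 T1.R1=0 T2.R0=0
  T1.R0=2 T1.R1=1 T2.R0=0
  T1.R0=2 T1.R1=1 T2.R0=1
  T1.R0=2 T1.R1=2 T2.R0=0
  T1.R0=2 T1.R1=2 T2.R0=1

outcome vector order: (T1.R0,T1.R1,T2.R0)
[TSO] allowed = {(0,0,0); (0,0,1); (0,1,0); (0,1,1); (0,2,0); (0,2,1); (2,1,0); (2,1,1); (2,2,0); (2,2,1)}
claimed∖TSO = {(2,0,0)}

spurious: T1.R0=2 T1.R1=0 T2.R0=0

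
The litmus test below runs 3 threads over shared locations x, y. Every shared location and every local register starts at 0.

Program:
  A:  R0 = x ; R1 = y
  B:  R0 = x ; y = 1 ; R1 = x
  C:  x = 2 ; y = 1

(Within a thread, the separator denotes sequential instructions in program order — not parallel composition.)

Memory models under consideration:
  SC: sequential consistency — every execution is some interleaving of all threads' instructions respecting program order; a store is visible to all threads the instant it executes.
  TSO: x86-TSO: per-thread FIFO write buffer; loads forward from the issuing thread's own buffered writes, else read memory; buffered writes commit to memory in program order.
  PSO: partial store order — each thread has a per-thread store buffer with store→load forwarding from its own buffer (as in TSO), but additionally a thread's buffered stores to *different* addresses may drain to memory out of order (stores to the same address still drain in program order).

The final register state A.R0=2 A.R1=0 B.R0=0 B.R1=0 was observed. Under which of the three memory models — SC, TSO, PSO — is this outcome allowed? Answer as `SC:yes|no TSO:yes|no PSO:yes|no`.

SC:no TSO:yes PSO:yes

outcome vector order: (A.R0,A.R1,B.R0,B.R1)
SC (11): (0,0,0,0) (0,0,0,2) (0,0,2,2) (0,1,0,0) (0,1,0,2) (0,1,2,2) (2,0,0,2) (2,0,2,2) (2,1,0,0) (2,1,0,2) (2,1,2,2)
TSO (12): (0,0,0,0) (0,0,0,2) (0,0,2,2) (0,1,0,0) (0,1,0,2) (0,1,2,2) (2,0,0,0) (2,0,0,2) (2,0,2,2) (2,1,0,0) (2,1,0,2) (2,1,2,2)
PSO (12): (0,0,0,0) (0,0,0,2) (0,0,2,2) (0,1,0,0) (0,1,0,2) (0,1,2,2) (2,0,0,0) (2,0,0,2) (2,0,2,2) (2,1,0,0) (2,1,0,2) (2,1,2,2)
target (2,0,0,0) ∈ {TSO,PSO}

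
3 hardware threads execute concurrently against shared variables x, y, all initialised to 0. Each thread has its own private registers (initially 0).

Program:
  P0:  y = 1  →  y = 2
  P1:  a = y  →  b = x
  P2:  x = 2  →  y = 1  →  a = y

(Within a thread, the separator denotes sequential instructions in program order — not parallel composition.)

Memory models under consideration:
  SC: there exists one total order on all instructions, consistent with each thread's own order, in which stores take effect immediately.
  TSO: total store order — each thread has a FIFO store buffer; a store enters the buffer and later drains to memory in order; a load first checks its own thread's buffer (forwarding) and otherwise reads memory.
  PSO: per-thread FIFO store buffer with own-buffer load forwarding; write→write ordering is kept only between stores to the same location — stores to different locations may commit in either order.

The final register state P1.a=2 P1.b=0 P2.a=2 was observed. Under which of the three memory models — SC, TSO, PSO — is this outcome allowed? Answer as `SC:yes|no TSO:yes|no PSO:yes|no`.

outcome vector order: (P1.a,P1.b,P2.a)
SC (11): 0/0/1 0/0/2 0/2/1 0/2/2 1/0/1 1/0/2 1/2/1 1/2/2 2/0/1 2/2/1 2/2/2
TSO (11): 0/0/1 0/0/2 0/2/1 0/2/2 1/0/1 1/0/2 1/2/1 1/2/2 2/0/1 2/2/1 2/2/2
PSO (12): 0/0/1 0/0/2 0/2/1 0/2/2 1/0/1 1/0/2 1/2/1 1/2/2 2/0/1 2/0/2 2/2/1 2/2/2
target 2/0/2 ∈ {PSO}

SC:no TSO:no PSO:yes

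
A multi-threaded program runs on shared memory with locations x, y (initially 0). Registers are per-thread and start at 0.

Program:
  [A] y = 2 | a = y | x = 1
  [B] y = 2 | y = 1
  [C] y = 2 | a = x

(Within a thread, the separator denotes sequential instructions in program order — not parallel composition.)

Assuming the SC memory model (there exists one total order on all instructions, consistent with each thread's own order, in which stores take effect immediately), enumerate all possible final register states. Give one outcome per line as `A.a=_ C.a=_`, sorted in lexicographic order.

A.a=1 C.a=0
A.a=1 C.a=1
A.a=2 C.a=0
A.a=2 C.a=1

outcome vector order: (A.a,C.a)
|SC outcomes| = 4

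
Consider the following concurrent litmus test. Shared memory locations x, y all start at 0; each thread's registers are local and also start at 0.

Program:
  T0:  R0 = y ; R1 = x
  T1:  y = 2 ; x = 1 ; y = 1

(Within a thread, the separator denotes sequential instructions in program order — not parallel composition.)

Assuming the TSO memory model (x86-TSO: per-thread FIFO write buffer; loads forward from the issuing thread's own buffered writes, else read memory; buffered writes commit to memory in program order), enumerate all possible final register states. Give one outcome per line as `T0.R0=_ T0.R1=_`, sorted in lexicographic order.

outcome vector order: (T0.R0,T0.R1)
|TSO outcomes| = 5

T0.R0=0 T0.R1=0
T0.R0=0 T0.R1=1
T0.R0=1 T0.R1=1
T0.R0=2 T0.R1=0
T0.R0=2 T0.R1=1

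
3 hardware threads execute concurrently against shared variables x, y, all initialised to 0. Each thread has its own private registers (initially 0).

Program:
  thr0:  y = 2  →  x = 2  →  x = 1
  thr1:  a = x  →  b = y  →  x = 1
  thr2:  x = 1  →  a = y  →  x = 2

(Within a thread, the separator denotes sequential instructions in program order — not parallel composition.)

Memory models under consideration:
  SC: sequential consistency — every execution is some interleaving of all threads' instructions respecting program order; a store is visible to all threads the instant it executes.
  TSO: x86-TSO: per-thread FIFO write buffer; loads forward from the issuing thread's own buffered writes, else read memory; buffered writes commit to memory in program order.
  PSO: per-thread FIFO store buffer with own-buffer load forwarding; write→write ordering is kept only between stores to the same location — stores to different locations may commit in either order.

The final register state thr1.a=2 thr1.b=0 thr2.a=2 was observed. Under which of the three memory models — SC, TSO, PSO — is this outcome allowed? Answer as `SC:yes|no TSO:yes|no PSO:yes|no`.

SC:no TSO:no PSO:yes

outcome vector order: (thr1.a,thr1.b,thr2.a)
[SC] allowed = {000; 002; 020; 022; 100; 102; 120; 122; 200; 220; 222}
[TSO] allowed = {000; 002; 020; 022; 100; 102; 120; 122; 200; 220; 222}
[PSO] allowed = {000; 002; 020; 022; 100; 102; 120; 122; 200; 202; 220; 222}
target 202 ∈ {PSO}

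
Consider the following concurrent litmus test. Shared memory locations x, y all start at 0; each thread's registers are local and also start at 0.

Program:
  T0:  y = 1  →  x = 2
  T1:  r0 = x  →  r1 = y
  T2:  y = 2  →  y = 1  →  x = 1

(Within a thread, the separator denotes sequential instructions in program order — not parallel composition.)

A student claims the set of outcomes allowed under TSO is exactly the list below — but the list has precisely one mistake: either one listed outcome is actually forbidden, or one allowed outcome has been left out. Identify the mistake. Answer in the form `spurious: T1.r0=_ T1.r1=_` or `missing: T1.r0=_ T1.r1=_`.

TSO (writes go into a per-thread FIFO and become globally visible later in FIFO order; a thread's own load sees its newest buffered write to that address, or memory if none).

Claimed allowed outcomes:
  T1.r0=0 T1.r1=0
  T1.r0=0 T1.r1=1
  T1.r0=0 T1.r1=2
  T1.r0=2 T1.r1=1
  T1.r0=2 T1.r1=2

missing: T1.r0=1 T1.r1=1

outcome vector order: (T1.r0,T1.r1)
TSO: 6 outcomes — {(0,0) (0,1) (0,2) (1,1) (2,1) (2,2)}
TSO∖claimed = {(1,1)}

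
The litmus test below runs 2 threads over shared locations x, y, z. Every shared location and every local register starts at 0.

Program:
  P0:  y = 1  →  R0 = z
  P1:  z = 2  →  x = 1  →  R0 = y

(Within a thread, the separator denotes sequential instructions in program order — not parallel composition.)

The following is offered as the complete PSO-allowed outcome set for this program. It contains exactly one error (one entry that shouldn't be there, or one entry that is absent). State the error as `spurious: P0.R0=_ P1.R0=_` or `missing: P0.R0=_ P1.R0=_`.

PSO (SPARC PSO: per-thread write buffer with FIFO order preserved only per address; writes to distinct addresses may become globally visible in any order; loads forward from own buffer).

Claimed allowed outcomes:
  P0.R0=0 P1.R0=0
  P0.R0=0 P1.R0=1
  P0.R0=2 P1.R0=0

missing: P0.R0=2 P1.R0=1

outcome vector order: (P0.R0,P1.R0)
PSO (4): <0 0>; <0 1>; <2 0>; <2 1>
PSO∖claimed = {<2 1>}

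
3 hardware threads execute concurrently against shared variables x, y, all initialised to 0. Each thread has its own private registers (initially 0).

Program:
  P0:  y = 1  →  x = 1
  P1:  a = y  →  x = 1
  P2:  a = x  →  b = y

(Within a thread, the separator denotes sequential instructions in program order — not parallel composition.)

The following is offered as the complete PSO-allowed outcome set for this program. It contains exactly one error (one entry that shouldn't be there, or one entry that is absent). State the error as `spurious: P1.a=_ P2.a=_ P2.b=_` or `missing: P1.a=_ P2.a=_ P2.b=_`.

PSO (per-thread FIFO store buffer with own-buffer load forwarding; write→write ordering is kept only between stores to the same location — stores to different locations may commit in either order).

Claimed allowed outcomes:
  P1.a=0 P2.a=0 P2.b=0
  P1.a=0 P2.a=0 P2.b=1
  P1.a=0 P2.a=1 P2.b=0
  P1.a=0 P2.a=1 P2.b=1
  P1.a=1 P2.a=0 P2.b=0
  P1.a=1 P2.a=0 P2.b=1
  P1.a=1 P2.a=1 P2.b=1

outcome vector order: (P1.a,P2.a,P2.b)
under PSO → 000 001 010 011 100 101 110 111
PSO∖claimed = {110}

missing: P1.a=1 P2.a=1 P2.b=0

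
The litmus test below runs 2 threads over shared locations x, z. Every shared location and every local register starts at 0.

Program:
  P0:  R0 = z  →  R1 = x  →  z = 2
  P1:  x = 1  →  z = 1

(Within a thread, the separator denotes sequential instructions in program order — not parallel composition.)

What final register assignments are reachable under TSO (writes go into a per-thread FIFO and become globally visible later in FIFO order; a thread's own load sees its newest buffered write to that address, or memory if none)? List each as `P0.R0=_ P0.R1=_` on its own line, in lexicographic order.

outcome vector order: (P0.R0,P0.R1)
|TSO outcomes| = 3

P0.R0=0 P0.R1=0
P0.R0=0 P0.R1=1
P0.R0=1 P0.R1=1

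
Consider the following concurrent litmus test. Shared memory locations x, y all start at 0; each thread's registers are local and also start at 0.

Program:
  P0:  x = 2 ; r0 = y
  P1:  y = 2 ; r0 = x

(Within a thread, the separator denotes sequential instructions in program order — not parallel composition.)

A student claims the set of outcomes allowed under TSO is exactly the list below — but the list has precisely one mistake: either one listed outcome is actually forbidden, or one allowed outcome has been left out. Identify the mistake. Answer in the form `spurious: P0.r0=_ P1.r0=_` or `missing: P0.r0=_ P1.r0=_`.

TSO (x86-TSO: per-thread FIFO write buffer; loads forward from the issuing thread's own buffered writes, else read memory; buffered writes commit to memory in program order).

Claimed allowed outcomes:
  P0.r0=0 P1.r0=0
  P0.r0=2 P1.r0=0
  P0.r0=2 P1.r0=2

outcome vector order: (P0.r0,P1.r0)
[TSO] allowed = {(0,0), (0,2), (2,0), (2,2)}
TSO∖claimed = {(0,2)}

missing: P0.r0=0 P1.r0=2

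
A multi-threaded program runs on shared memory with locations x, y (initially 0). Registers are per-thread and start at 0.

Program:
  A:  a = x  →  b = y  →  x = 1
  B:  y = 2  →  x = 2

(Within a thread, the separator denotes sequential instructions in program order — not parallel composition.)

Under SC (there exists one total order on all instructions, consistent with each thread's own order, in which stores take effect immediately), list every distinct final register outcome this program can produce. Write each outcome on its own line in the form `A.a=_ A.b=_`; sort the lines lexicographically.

outcome vector order: (A.a,A.b)
|SC outcomes| = 3

A.a=0 A.b=0
A.a=0 A.b=2
A.a=2 A.b=2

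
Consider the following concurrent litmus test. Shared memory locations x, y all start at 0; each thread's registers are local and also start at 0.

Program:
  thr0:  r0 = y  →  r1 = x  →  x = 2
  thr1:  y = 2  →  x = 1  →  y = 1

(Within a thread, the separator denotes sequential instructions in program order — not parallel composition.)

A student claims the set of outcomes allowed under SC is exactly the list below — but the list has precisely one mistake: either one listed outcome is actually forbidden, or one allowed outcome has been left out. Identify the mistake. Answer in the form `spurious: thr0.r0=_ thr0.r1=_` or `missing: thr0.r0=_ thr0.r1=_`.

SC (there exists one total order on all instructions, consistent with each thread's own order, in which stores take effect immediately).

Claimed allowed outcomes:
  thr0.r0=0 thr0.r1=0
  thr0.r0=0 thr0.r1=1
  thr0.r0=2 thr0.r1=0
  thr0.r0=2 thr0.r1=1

missing: thr0.r0=1 thr0.r1=1

outcome vector order: (thr0.r0,thr0.r1)
SC (5): 00; 01; 11; 20; 21
SC∖claimed = {11}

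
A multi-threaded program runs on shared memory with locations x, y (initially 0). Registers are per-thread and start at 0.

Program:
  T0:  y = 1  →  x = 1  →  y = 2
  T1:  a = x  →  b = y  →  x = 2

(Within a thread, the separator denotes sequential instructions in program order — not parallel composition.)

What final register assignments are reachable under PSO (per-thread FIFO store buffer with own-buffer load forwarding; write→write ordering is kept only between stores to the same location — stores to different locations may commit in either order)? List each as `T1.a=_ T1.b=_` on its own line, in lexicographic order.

outcome vector order: (T1.a,T1.b)
|PSO outcomes| = 6

T1.a=0 T1.b=0
T1.a=0 T1.b=1
T1.a=0 T1.b=2
T1.a=1 T1.b=0
T1.a=1 T1.b=1
T1.a=1 T1.b=2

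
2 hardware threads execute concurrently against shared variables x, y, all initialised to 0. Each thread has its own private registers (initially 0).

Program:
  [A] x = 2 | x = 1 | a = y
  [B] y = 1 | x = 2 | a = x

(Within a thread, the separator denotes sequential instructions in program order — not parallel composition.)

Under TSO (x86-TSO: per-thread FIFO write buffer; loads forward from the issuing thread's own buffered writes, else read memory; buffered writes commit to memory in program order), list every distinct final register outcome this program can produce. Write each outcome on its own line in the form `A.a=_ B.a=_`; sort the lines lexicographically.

outcome vector order: (A.a,B.a)
|TSO outcomes| = 4

A.a=0 B.a=1
A.a=0 B.a=2
A.a=1 B.a=1
A.a=1 B.a=2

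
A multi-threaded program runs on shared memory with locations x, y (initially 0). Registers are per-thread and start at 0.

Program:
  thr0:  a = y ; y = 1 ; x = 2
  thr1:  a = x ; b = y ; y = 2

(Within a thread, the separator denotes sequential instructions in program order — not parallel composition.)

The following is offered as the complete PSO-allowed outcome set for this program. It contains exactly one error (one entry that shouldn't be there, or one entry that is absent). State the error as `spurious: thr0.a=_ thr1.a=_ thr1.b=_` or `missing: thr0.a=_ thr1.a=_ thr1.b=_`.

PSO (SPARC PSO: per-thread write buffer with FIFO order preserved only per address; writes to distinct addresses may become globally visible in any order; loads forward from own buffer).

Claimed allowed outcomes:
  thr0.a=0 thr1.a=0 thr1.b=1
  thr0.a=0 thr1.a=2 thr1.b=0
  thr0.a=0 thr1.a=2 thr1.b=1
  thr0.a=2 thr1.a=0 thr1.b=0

outcome vector order: (thr0.a,thr1.a,thr1.b)
under PSO → 0/0/0, 0/0/1, 0/2/0, 0/2/1, 2/0/0
PSO∖claimed = {0/0/0}

missing: thr0.a=0 thr1.a=0 thr1.b=0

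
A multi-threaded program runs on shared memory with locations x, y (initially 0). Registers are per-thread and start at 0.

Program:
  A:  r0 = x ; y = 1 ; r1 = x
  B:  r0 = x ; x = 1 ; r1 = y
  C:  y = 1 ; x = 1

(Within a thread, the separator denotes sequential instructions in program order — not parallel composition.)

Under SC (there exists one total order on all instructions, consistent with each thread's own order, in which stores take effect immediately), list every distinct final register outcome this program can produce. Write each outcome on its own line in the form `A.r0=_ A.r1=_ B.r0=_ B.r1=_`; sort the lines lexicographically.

A.r0=0 A.r1=0 B.r0=0 B.r1=1
A.r0=0 A.r1=0 B.r0=1 B.r1=1
A.r0=0 A.r1=1 B.r0=0 B.r1=0
A.r0=0 A.r1=1 B.r0=0 B.r1=1
A.r0=0 A.r1=1 B.r0=1 B.r1=1
A.r0=1 A.r1=1 B.r0=0 B.r1=0
A.r0=1 A.r1=1 B.r0=0 B.r1=1
A.r0=1 A.r1=1 B.r0=1 B.r1=1

outcome vector order: (A.r0,A.r1,B.r0,B.r1)
|SC outcomes| = 8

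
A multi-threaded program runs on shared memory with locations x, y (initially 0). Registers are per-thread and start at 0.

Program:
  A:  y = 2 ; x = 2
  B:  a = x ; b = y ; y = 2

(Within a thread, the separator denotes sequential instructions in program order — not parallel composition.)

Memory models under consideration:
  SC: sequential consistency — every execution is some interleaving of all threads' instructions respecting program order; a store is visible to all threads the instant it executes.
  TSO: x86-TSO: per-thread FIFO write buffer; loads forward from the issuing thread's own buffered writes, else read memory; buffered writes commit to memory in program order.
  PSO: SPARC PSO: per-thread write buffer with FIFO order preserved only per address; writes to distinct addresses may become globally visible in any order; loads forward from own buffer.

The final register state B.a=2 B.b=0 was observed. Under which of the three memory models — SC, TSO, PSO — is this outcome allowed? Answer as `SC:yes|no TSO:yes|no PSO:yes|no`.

SC:no TSO:no PSO:yes

outcome vector order: (B.a,B.b)
SC (3): (0,0); (0,2); (2,2)
TSO (3): (0,0); (0,2); (2,2)
PSO (4): (0,0); (0,2); (2,0); (2,2)
target (2,0) ∈ {PSO}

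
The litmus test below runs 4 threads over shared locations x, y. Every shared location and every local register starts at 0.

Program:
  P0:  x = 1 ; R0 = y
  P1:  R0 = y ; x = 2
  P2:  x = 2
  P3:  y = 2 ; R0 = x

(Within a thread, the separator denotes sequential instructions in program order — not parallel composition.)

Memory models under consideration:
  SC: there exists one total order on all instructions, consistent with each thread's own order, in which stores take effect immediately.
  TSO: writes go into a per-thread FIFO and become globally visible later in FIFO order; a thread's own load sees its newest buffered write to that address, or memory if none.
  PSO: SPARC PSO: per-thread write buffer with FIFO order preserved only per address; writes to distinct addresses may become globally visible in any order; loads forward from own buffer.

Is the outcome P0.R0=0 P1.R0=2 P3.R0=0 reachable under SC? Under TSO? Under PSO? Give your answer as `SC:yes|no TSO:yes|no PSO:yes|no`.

outcome vector order: (P0.R0,P1.R0,P3.R0)
[SC] allowed = {(0,0,1) (0,0,2) (0,2,1) (0,2,2) (2,0,0) (2,0,1) (2,0,2) (2,2,0) (2,2,1) (2,2,2)}
[TSO] allowed = {(0,0,0) (0,0,1) (0,0,2) (0,2,0) (0,2,1) (0,2,2) (2,0,0) (2,0,1) (2,0,2) (2,2,0) (2,2,1) (2,2,2)}
[PSO] allowed = {(0,0,0) (0,0,1) (0,0,2) (0,2,0) (0,2,1) (0,2,2) (2,0,0) (2,0,1) (2,0,2) (2,2,0) (2,2,1) (2,2,2)}
target (0,2,0) ∈ {TSO,PSO}

SC:no TSO:yes PSO:yes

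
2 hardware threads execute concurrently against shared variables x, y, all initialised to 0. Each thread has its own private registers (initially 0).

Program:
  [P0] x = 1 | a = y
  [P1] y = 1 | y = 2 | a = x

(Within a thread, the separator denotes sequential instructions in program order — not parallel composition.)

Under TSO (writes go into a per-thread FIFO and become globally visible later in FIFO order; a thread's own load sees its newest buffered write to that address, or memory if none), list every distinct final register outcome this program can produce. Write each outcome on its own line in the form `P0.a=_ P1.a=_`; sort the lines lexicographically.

outcome vector order: (P0.a,P1.a)
|TSO outcomes| = 6

P0.a=0 P1.a=0
P0.a=0 P1.a=1
P0.a=1 P1.a=0
P0.a=1 P1.a=1
P0.a=2 P1.a=0
P0.a=2 P1.a=1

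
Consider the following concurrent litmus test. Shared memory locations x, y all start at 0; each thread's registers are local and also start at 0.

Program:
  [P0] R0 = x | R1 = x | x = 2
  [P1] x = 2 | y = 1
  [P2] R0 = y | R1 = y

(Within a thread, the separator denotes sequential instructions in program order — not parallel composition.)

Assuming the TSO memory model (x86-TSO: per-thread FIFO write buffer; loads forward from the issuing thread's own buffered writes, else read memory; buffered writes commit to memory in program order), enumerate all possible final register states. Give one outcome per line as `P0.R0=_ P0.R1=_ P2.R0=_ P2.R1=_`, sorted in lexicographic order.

outcome vector order: (P0.R0,P0.R1,P2.R0,P2.R1)
|TSO outcomes| = 9

P0.R0=0 P0.R1=0 P2.R0=0 P2.R1=0
P0.R0=0 P0.R1=0 P2.R0=0 P2.R1=1
P0.R0=0 P0.R1=0 P2.R0=1 P2.R1=1
P0.R0=0 P0.R1=2 P2.R0=0 P2.R1=0
P0.R0=0 P0.R1=2 P2.R0=0 P2.R1=1
P0.R0=0 P0.R1=2 P2.R0=1 P2.R1=1
P0.R0=2 P0.R1=2 P2.R0=0 P2.R1=0
P0.R0=2 P0.R1=2 P2.R0=0 P2.R1=1
P0.R0=2 P0.R1=2 P2.R0=1 P2.R1=1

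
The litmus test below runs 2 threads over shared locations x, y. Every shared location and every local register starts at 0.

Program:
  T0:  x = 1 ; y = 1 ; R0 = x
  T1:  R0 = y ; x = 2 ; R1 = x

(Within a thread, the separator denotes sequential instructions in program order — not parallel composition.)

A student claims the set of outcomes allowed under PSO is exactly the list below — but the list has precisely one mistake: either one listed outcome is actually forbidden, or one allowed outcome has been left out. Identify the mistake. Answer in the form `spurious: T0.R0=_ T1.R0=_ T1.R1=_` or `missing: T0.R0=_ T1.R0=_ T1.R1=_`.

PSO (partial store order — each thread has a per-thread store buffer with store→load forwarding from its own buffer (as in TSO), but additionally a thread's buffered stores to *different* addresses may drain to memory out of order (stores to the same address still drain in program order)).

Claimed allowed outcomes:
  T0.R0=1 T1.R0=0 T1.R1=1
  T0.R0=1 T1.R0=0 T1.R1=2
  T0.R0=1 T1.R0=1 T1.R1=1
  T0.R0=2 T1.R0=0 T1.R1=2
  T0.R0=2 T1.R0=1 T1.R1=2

outcome vector order: (T0.R0,T1.R0,T1.R1)
[PSO] allowed = {<1 0 1>, <1 0 2>, <1 1 1>, <1 1 2>, <2 0 2>, <2 1 2>}
PSO∖claimed = {<1 1 2>}

missing: T0.R0=1 T1.R0=1 T1.R1=2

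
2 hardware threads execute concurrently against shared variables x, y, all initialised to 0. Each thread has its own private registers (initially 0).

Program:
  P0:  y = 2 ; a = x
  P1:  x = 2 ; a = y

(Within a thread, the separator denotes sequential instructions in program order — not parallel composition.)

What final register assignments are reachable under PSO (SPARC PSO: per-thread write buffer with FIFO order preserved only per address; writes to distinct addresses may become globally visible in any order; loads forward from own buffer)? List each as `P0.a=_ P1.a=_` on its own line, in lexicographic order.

outcome vector order: (P0.a,P1.a)
|PSO outcomes| = 4

P0.a=0 P1.a=0
P0.a=0 P1.a=2
P0.a=2 P1.a=0
P0.a=2 P1.a=2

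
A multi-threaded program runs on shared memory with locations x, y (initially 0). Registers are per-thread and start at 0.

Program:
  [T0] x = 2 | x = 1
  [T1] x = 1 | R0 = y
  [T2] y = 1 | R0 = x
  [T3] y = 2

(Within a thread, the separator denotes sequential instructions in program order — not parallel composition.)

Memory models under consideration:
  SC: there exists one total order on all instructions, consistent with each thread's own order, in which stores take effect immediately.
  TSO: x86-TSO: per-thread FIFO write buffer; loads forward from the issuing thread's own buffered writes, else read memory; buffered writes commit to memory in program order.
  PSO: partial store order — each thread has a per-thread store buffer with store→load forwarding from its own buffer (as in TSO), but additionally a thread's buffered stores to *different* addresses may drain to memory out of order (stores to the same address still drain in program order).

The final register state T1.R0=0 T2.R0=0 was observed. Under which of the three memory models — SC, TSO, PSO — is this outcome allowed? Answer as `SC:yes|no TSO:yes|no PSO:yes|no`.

SC:no TSO:yes PSO:yes

outcome vector order: (T1.R0,T2.R0)
SC (8): (0,1), (0,2), (1,0), (1,1), (1,2), (2,0), (2,1), (2,2)
TSO (9): (0,0), (0,1), (0,2), (1,0), (1,1), (1,2), (2,0), (2,1), (2,2)
PSO (9): (0,0), (0,1), (0,2), (1,0), (1,1), (1,2), (2,0), (2,1), (2,2)
target (0,0) ∈ {TSO,PSO}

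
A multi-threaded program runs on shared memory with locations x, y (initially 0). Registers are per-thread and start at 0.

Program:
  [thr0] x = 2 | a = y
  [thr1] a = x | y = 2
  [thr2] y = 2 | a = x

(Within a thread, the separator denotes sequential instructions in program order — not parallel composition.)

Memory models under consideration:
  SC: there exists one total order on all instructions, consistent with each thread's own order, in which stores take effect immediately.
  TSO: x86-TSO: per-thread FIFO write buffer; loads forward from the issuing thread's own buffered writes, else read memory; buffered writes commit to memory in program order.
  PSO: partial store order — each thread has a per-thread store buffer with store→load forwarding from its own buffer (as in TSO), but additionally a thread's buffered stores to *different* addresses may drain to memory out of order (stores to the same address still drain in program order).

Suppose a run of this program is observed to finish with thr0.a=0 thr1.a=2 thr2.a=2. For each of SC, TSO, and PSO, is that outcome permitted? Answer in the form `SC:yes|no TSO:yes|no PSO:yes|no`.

SC:yes TSO:yes PSO:yes

outcome vector order: (thr0.a,thr1.a,thr2.a)
under SC → 0/0/2, 0/2/2, 2/0/0, 2/0/2, 2/2/0, 2/2/2
under TSO → 0/0/0, 0/0/2, 0/2/0, 0/2/2, 2/0/0, 2/0/2, 2/2/0, 2/2/2
under PSO → 0/0/0, 0/0/2, 0/2/0, 0/2/2, 2/0/0, 2/0/2, 2/2/0, 2/2/2
target 0/2/2 ∈ {SC,TSO,PSO}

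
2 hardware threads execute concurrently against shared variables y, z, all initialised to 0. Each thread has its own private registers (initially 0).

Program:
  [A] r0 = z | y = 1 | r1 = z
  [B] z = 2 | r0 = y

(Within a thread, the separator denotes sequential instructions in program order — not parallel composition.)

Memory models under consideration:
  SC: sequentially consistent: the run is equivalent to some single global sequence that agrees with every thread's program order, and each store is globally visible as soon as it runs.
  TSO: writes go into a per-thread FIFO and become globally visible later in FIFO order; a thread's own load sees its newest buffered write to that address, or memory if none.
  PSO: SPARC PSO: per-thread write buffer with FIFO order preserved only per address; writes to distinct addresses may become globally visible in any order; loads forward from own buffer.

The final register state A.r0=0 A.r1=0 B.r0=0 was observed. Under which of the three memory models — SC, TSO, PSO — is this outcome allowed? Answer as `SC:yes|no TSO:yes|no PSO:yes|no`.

outcome vector order: (A.r0,A.r1,B.r0)
under SC → <0 0 1> <0 2 0> <0 2 1> <2 2 0> <2 2 1>
under TSO → <0 0 0> <0 0 1> <0 2 0> <0 2 1> <2 2 0> <2 2 1>
under PSO → <0 0 0> <0 0 1> <0 2 0> <0 2 1> <2 2 0> <2 2 1>
target <0 0 0> ∈ {TSO,PSO}

SC:no TSO:yes PSO:yes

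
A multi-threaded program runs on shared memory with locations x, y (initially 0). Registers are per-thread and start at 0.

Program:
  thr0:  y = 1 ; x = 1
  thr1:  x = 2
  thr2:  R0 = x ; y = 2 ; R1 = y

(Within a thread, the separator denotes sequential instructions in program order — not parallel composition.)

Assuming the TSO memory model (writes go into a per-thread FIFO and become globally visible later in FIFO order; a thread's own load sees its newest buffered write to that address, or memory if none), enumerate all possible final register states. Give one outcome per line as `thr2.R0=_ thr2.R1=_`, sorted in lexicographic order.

outcome vector order: (thr2.R0,thr2.R1)
|TSO outcomes| = 5

thr2.R0=0 thr2.R1=1
thr2.R0=0 thr2.R1=2
thr2.R0=1 thr2.R1=2
thr2.R0=2 thr2.R1=1
thr2.R0=2 thr2.R1=2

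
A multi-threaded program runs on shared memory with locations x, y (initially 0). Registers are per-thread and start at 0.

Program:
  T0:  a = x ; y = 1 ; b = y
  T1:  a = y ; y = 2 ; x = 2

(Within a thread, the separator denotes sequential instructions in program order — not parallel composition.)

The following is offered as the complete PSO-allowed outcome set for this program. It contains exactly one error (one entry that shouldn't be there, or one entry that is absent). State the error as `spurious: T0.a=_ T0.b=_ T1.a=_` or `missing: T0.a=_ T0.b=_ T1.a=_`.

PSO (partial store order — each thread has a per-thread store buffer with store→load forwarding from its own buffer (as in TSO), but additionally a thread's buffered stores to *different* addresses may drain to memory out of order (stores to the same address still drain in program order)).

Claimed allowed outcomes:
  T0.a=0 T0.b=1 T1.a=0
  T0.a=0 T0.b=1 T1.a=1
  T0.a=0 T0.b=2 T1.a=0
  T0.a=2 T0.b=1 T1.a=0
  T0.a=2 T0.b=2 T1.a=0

missing: T0.a=0 T0.b=2 T1.a=1

outcome vector order: (T0.a,T0.b,T1.a)
PSO (6): 0/1/0, 0/1/1, 0/2/0, 0/2/1, 2/1/0, 2/2/0
PSO∖claimed = {0/2/1}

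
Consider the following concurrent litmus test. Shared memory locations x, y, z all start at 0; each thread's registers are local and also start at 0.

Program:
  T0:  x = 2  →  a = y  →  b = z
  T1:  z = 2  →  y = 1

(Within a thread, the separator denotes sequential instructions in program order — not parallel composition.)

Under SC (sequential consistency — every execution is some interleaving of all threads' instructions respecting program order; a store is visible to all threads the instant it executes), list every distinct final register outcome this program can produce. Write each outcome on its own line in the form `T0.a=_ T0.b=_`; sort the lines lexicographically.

outcome vector order: (T0.a,T0.b)
|SC outcomes| = 3

T0.a=0 T0.b=0
T0.a=0 T0.b=2
T0.a=1 T0.b=2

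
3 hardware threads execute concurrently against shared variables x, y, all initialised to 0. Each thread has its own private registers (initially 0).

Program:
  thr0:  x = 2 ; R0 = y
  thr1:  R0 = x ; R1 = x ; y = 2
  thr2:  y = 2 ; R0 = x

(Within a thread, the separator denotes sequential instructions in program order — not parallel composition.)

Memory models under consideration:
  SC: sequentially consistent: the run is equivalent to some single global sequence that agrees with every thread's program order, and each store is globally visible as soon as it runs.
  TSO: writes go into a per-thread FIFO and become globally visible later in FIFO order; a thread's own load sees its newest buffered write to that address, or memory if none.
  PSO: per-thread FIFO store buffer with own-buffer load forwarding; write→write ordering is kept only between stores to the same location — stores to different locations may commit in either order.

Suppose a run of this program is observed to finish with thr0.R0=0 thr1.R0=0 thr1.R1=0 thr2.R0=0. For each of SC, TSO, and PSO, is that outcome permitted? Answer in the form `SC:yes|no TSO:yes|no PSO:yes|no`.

SC:no TSO:yes PSO:yes

outcome vector order: (thr0.R0,thr1.R0,thr1.R1,thr2.R0)
under SC → <0 0 0 2>; <0 0 2 2>; <0 2 2 2>; <2 0 0 0>; <2 0 0 2>; <2 0 2 0>; <2 0 2 2>; <2 2 2 0>; <2 2 2 2>
under TSO → <0 0 0 0>; <0 0 0 2>; <0 0 2 0>; <0 0 2 2>; <0 2 2 0>; <0 2 2 2>; <2 0 0 0>; <2 0 0 2>; <2 0 2 0>; <2 0 2 2>; <2 2 2 0>; <2 2 2 2>
under PSO → <0 0 0 0>; <0 0 0 2>; <0 0 2 0>; <0 0 2 2>; <0 2 2 0>; <0 2 2 2>; <2 0 0 0>; <2 0 0 2>; <2 0 2 0>; <2 0 2 2>; <2 2 2 0>; <2 2 2 2>
target <0 0 0 0> ∈ {TSO,PSO}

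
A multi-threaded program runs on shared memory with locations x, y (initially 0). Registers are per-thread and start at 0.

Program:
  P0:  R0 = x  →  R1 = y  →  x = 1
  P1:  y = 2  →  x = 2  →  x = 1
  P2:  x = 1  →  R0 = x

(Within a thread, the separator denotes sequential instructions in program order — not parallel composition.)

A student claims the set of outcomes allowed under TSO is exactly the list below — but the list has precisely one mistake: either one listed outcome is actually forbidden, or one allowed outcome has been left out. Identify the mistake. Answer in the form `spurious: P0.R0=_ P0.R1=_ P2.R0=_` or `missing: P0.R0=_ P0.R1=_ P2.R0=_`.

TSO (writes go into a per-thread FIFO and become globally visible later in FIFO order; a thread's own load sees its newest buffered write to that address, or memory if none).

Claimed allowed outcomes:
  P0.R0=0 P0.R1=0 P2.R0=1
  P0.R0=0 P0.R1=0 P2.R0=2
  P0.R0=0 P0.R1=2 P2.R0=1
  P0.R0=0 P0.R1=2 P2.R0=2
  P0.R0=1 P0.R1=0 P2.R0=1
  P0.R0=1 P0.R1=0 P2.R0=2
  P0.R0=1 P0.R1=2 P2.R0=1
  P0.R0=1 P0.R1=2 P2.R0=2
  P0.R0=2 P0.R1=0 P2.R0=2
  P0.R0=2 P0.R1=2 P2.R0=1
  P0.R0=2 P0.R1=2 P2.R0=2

spurious: P0.R0=2 P0.R1=0 P2.R0=2

outcome vector order: (P0.R0,P0.R1,P2.R0)
TSO: 10 outcomes — {0/0/1, 0/0/2, 0/2/1, 0/2/2, 1/0/1, 1/0/2, 1/2/1, 1/2/2, 2/2/1, 2/2/2}
claimed∖TSO = {2/0/2}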